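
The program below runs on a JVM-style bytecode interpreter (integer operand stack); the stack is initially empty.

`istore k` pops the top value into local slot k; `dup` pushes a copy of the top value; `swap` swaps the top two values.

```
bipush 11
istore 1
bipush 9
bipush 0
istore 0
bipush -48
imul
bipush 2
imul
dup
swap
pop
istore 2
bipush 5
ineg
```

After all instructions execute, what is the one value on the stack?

-5

bipush 11  → [11]
istore 1   → []
bipush 9   → [9]
bipush 0   → [9, 0]
istore 0   → [9]
bipush -48 → [9, -48]
imul       → [-432]
bipush 2   → [-432, 2]
imul       → [-864]
dup        → [-864, -864]
swap       → [-864, -864]
pop        → [-864]
istore 2   → []
bipush 5   → [5]
ineg       → [-5]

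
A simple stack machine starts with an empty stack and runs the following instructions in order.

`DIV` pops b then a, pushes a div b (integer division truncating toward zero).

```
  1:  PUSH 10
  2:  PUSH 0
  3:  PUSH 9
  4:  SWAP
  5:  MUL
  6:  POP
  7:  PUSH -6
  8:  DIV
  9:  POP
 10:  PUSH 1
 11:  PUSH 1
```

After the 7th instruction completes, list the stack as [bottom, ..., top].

PUSH 10  10
PUSH 0   10 0
PUSH 9   10 0 9
SWAP     10 9 0
MUL      10 0
POP      10
PUSH -6  10 -6

[10, -6]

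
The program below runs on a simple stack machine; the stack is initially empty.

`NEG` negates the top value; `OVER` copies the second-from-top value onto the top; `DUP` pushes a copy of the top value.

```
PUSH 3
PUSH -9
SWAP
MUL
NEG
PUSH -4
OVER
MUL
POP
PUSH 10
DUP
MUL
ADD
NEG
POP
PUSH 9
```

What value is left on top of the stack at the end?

PUSH 3  → [3]
PUSH -9 → [3, -9]
SWAP    → [-9, 3]
MUL     → [-27]
NEG     → [27]
PUSH -4 → [27, -4]
OVER    → [27, -4, 27]
MUL     → [27, -108]
POP     → [27]
PUSH 10 → [27, 10]
DUP     → [27, 10, 10]
MUL     → [27, 100]
ADD     → [127]
NEG     → [-127]
POP     → []
PUSH 9  → [9]

9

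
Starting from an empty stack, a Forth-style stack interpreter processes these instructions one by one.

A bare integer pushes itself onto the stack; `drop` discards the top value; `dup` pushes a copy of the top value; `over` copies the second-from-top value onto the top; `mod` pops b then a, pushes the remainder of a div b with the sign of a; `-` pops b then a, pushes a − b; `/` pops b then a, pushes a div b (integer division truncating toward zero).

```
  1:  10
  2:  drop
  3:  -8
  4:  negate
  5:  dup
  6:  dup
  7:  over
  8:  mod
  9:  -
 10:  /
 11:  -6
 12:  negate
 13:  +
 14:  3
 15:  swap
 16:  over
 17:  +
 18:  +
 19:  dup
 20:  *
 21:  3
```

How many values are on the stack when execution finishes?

10     : [10]
drop   : []
-8     : [-8]
negate : [8]
dup    : [8, 8]
dup    : [8, 8, 8]
over   : [8, 8, 8, 8]
mod    : [8, 8, 0]
-      : [8, 8]
/      : [1]
-6     : [1, -6]
negate : [1, 6]
+      : [7]
3      : [7, 3]
swap   : [3, 7]
over   : [3, 7, 3]
+      : [3, 10]
+      : [13]
dup    : [13, 13]
*      : [169]
3      : [169, 3]

2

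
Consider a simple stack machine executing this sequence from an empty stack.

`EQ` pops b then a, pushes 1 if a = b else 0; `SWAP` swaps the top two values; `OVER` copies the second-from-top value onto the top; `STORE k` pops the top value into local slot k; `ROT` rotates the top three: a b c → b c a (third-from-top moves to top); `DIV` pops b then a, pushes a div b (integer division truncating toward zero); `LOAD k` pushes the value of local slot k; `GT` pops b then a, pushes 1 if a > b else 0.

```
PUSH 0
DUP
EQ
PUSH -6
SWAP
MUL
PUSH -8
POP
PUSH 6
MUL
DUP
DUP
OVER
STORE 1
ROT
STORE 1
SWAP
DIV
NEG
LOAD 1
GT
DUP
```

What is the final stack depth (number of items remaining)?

2

PUSH 0  -> 0
DUP     -> 0 0
EQ      -> 1
PUSH -6 -> 1 -6
SWAP    -> -6 1
MUL     -> -6
PUSH -8 -> -6 -8
POP     -> -6
PUSH 6  -> -6 6
MUL     -> -36
DUP     -> -36 -36
DUP     -> -36 -36 -36
OVER    -> -36 -36 -36 -36
STORE 1 -> -36 -36 -36
ROT     -> -36 -36 -36
STORE 1 -> -36 -36
SWAP    -> -36 -36
DIV     -> 1
NEG     -> -1
LOAD 1  -> -1 -36
GT      -> 1
DUP     -> 1 1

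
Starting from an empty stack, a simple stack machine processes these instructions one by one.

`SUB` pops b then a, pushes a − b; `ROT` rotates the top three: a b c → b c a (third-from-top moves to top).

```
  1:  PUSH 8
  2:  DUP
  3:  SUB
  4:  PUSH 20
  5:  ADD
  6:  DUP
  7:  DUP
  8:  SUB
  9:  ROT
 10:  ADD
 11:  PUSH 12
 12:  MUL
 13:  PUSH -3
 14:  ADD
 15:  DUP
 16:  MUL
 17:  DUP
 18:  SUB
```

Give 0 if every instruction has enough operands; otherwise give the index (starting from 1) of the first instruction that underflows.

PUSH 8  → 8
DUP     → 8 8
SUB     → 0
PUSH 20 → 0 20
ADD     → 20
DUP     → 20 20
DUP     → 20 20 20
SUB     → 20 0
ROT  — needs 3 operands, stack has 2 → underflow

9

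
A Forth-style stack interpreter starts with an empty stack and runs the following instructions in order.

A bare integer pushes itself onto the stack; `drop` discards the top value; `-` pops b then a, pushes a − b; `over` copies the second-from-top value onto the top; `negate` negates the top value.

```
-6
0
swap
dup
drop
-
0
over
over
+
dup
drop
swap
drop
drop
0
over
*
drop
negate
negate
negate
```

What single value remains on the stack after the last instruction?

-6     : [-6]
0      : [-6, 0]
swap   : [0, -6]
dup    : [0, -6, -6]
drop   : [0, -6]
-      : [6]
0      : [6, 0]
over   : [6, 0, 6]
over   : [6, 0, 6, 0]
+      : [6, 0, 6]
dup    : [6, 0, 6, 6]
drop   : [6, 0, 6]
swap   : [6, 6, 0]
drop   : [6, 6]
drop   : [6]
0      : [6, 0]
over   : [6, 0, 6]
*      : [6, 0]
drop   : [6]
negate : [-6]
negate : [6]
negate : [-6]

-6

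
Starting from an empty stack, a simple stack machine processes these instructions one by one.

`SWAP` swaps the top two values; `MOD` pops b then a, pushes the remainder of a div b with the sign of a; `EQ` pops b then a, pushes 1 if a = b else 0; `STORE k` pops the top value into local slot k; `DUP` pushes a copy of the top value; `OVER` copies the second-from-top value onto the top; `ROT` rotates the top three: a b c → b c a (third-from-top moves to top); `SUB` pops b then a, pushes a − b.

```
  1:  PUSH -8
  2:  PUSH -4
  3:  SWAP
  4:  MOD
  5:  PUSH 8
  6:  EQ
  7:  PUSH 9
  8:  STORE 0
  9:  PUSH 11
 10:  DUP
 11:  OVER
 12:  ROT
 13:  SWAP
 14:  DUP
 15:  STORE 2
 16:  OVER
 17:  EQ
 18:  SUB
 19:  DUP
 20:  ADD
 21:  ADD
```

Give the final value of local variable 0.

PUSH -8 -> -8
PUSH -4 -> -8 -4
SWAP    -> -4 -8
MOD     -> -4
PUSH 8  -> -4 8
EQ      -> 0
PUSH 9  -> 0 9
STORE 0 -> 0
PUSH 11 -> 0 11
DUP     -> 0 11 11
OVER    -> 0 11 11 11
ROT     -> 0 11 11 11
SWAP    -> 0 11 11 11
DUP     -> 0 11 11 11 11
STORE 2 -> 0 11 11 11
OVER    -> 0 11 11 11 11
EQ      -> 0 11 11 1
SUB     -> 0 11 10
DUP     -> 0 11 10 10
ADD     -> 0 11 20
ADD     -> 0 31

9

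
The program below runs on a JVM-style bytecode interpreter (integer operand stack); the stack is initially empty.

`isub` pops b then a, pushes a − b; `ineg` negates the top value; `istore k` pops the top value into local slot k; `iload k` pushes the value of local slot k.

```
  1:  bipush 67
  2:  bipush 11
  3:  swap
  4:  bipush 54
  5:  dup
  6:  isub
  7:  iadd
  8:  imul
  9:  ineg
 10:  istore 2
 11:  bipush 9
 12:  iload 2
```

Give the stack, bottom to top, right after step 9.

bipush 67  67
bipush 11  67 11
swap       11 67
bipush 54  11 67 54
dup        11 67 54 54
isub       11 67 0
iadd       11 67
imul       737
ineg       -737

[-737]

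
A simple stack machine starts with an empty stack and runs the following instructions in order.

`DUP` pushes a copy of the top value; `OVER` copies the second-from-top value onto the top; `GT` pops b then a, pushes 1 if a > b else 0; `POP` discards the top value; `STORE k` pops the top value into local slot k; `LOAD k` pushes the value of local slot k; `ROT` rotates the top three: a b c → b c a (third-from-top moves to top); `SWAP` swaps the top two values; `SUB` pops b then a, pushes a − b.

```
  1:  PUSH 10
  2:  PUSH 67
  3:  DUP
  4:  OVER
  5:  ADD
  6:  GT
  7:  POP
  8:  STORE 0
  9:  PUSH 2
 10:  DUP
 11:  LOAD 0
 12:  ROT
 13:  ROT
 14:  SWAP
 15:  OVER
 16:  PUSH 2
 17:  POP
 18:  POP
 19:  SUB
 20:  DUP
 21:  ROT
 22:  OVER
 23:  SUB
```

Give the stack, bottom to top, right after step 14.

PUSH 10  [10]
PUSH 67  [10, 67]
DUP      [10, 67, 67]
OVER     [10, 67, 67, 67]
ADD      [10, 67, 134]
GT       [10, 0]
POP      [10]
STORE 0  []
PUSH 2   [2]
DUP      [2, 2]
LOAD 0   [2, 2, 10]
ROT      [2, 10, 2]
ROT      [10, 2, 2]
SWAP     [10, 2, 2]

[10, 2, 2]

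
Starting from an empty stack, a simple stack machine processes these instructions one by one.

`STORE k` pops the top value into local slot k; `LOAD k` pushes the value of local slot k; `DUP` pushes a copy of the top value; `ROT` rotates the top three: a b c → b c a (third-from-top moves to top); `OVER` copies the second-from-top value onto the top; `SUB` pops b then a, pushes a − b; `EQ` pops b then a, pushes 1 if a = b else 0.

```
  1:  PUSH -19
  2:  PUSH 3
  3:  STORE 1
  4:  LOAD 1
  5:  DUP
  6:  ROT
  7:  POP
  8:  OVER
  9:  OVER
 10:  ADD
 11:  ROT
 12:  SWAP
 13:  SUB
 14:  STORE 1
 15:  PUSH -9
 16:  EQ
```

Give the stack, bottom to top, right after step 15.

PUSH -19 -> [-19]
PUSH 3   -> [-19, 3]
STORE 1  -> [-19]
LOAD 1   -> [-19, 3]
DUP      -> [-19, 3, 3]
ROT      -> [3, 3, -19]
POP      -> [3, 3]
OVER     -> [3, 3, 3]
OVER     -> [3, 3, 3, 3]
ADD      -> [3, 3, 6]
ROT      -> [3, 6, 3]
SWAP     -> [3, 3, 6]
SUB      -> [3, -3]
STORE 1  -> [3]
PUSH -9  -> [3, -9]

[3, -9]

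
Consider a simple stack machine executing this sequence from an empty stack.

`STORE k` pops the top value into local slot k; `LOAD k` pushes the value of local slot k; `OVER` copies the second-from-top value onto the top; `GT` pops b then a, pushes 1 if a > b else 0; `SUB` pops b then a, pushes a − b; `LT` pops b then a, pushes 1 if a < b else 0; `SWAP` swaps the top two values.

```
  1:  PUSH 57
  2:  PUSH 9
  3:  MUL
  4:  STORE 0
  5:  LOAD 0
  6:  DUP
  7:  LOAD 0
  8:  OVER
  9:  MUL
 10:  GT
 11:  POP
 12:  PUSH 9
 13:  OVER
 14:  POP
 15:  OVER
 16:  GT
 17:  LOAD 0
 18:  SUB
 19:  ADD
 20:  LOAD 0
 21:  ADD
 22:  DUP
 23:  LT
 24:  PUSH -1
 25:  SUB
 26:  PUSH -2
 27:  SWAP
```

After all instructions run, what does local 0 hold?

513

PUSH 57 -> 57
PUSH 9  -> 57 9
MUL     -> 513
STORE 0 -> (empty)
LOAD 0  -> 513
DUP     -> 513 513
LOAD 0  -> 513 513 513
OVER    -> 513 513 513 513
MUL     -> 513 513 263169
GT      -> 513 0
POP     -> 513
PUSH 9  -> 513 9
OVER    -> 513 9 513
POP     -> 513 9
OVER    -> 513 9 513
GT      -> 513 0
LOAD 0  -> 513 0 513
SUB     -> 513 -513
ADD     -> 0
LOAD 0  -> 0 513
ADD     -> 513
DUP     -> 513 513
LT      -> 0
PUSH -1 -> 0 -1
SUB     -> 1
PUSH -2 -> 1 -2
SWAP    -> -2 1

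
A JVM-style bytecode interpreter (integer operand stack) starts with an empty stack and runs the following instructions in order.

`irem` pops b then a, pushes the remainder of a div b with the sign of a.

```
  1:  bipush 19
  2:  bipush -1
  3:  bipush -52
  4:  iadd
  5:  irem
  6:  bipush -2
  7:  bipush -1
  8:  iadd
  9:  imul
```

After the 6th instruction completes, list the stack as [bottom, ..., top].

bipush 19   19
bipush -1   19 -1
bipush -52  19 -1 -52
iadd        19 -53
irem        19
bipush -2   19 -2

[19, -2]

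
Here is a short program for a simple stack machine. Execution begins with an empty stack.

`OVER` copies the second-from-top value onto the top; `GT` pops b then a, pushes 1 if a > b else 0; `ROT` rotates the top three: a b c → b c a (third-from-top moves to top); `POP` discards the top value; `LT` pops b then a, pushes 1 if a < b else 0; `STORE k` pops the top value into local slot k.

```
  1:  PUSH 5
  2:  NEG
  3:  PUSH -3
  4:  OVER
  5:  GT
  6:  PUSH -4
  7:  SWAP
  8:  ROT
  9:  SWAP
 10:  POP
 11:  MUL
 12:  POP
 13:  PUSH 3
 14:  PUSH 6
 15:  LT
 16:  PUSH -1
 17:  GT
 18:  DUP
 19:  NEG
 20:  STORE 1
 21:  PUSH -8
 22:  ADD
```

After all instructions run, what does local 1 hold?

PUSH 5  -> 5
NEG     -> -5
PUSH -3 -> -5 -3
OVER    -> -5 -3 -5
GT      -> -5 1
PUSH -4 -> -5 1 -4
SWAP    -> -5 -4 1
ROT     -> -4 1 -5
SWAP    -> -4 -5 1
POP     -> -4 -5
MUL     -> 20
POP     -> (empty)
PUSH 3  -> 3
PUSH 6  -> 3 6
LT      -> 1
PUSH -1 -> 1 -1
GT      -> 1
DUP     -> 1 1
NEG     -> 1 -1
STORE 1 -> 1
PUSH -8 -> 1 -8
ADD     -> -7

-1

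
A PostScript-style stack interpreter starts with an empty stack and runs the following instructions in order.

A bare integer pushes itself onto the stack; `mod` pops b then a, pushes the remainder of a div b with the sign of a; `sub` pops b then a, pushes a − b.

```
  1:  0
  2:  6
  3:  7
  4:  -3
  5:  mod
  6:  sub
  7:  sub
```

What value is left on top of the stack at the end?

0    0
6    0 6
7    0 6 7
-3   0 6 7 -3
mod  0 6 1
sub  0 5
sub  -5

-5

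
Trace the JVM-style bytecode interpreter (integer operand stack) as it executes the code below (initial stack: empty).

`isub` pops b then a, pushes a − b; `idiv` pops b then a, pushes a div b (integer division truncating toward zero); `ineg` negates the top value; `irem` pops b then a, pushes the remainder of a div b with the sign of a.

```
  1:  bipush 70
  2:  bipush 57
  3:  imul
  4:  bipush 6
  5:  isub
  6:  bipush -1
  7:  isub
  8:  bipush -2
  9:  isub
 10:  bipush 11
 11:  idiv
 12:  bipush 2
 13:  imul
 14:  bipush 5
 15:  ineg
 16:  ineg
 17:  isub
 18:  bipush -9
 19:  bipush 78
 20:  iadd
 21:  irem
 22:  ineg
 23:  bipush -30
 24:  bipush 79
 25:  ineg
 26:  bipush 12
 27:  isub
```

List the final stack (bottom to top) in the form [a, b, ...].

bipush 70  -> [70]
bipush 57  -> [70, 57]
imul       -> [3990]
bipush 6   -> [3990, 6]
isub       -> [3984]
bipush -1  -> [3984, -1]
isub       -> [3985]
bipush -2  -> [3985, -2]
isub       -> [3987]
bipush 11  -> [3987, 11]
idiv       -> [362]
bipush 2   -> [362, 2]
imul       -> [724]
bipush 5   -> [724, 5]
ineg       -> [724, -5]
ineg       -> [724, 5]
isub       -> [719]
bipush -9  -> [719, -9]
bipush 78  -> [719, -9, 78]
iadd       -> [719, 69]
irem       -> [29]
ineg       -> [-29]
bipush -30 -> [-29, -30]
bipush 79  -> [-29, -30, 79]
ineg       -> [-29, -30, -79]
bipush 12  -> [-29, -30, -79, 12]
isub       -> [-29, -30, -91]

[-29, -30, -91]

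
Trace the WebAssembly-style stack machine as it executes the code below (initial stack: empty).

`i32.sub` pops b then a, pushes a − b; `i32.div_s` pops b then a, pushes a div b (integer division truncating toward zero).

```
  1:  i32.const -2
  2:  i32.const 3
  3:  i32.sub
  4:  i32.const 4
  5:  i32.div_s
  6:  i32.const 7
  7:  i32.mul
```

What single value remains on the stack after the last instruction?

-7

i32.const -2  [-2]
i32.const 3   [-2, 3]
i32.sub       [-5]
i32.const 4   [-5, 4]
i32.div_s     [-1]
i32.const 7   [-1, 7]
i32.mul       [-7]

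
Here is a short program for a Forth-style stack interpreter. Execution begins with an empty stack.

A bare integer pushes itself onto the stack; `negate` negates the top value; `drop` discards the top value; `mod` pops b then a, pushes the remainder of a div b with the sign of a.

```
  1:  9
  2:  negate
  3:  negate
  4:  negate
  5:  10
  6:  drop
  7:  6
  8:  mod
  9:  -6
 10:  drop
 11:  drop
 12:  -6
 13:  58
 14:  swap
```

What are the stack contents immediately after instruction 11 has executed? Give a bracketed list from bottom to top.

9      -> [9]
negate -> [-9]
negate -> [9]
negate -> [-9]
10     -> [-9, 10]
drop   -> [-9]
6      -> [-9, 6]
mod    -> [-3]
-6     -> [-3, -6]
drop   -> [-3]
drop   -> []

[]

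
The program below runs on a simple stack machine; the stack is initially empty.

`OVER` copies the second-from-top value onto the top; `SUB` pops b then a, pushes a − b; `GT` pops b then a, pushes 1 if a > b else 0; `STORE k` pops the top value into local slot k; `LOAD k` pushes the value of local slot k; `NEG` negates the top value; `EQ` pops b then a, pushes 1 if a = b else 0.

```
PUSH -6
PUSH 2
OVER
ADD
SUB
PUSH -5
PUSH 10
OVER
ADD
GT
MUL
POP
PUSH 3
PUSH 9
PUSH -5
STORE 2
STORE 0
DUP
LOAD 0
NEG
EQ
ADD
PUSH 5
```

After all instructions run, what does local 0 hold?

9

PUSH -6  [-6]
PUSH 2   [-6, 2]
OVER     [-6, 2, -6]
ADD      [-6, -4]
SUB      [-2]
PUSH -5  [-2, -5]
PUSH 10  [-2, -5, 10]
OVER     [-2, -5, 10, -5]
ADD      [-2, -5, 5]
GT       [-2, 0]
MUL      [0]
POP      []
PUSH 3   [3]
PUSH 9   [3, 9]
PUSH -5  [3, 9, -5]
STORE 2  [3, 9]
STORE 0  [3]
DUP      [3, 3]
LOAD 0   [3, 3, 9]
NEG      [3, 3, -9]
EQ       [3, 0]
ADD      [3]
PUSH 5   [3, 5]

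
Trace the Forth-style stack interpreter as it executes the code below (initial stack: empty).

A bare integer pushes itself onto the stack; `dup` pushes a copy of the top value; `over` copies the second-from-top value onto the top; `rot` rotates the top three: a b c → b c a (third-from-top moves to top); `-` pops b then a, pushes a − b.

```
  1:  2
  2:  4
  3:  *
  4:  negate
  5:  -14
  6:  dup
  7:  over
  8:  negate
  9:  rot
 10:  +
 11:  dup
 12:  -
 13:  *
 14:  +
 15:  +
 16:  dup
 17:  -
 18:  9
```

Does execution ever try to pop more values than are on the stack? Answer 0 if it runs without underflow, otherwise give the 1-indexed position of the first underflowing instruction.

15

2       [2]
4       [2, 4]
*       [8]
negate  [-8]
-14     [-8, -14]
dup     [-8, -14, -14]
over    [-8, -14, -14, -14]
negate  [-8, -14, -14, 14]
rot     [-8, -14, 14, -14]
+       [-8, -14, 0]
dup     [-8, -14, 0, 0]
-       [-8, -14, 0]
*       [-8, 0]
+       [-8]
+  — needs 2 operands, stack has 1 → underflow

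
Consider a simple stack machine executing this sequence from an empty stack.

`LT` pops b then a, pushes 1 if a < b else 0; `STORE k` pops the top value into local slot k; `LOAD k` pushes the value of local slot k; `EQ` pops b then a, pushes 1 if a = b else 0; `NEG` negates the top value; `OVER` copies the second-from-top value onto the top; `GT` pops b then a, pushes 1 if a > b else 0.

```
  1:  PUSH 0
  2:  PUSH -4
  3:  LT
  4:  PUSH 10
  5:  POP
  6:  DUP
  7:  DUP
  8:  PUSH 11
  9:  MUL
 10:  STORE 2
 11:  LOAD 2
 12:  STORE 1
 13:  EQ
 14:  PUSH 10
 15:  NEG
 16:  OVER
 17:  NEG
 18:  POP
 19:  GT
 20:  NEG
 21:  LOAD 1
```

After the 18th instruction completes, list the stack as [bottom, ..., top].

[1, -10]

PUSH 0  : 0
PUSH -4 : 0 -4
LT      : 0
PUSH 10 : 0 10
POP     : 0
DUP     : 0 0
DUP     : 0 0 0
PUSH 11 : 0 0 0 11
MUL     : 0 0 0
STORE 2 : 0 0
LOAD 2  : 0 0 0
STORE 1 : 0 0
EQ      : 1
PUSH 10 : 1 10
NEG     : 1 -10
OVER    : 1 -10 1
NEG     : 1 -10 -1
POP     : 1 -10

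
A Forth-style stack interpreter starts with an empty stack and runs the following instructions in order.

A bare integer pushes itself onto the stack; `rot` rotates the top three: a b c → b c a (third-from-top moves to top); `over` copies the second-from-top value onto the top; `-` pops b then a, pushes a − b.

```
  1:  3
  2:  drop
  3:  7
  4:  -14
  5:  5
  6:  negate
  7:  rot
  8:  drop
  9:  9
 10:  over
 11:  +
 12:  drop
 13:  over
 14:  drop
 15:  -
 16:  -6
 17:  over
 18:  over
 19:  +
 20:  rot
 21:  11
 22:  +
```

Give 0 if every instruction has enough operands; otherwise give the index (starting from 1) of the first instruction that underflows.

3      -> 3
drop   -> (empty)
7      -> 7
-14    -> 7 -14
5      -> 7 -14 5
negate -> 7 -14 -5
rot    -> -14 -5 7
drop   -> -14 -5
9      -> -14 -5 9
over   -> -14 -5 9 -5
+      -> -14 -5 4
drop   -> -14 -5
over   -> -14 -5 -14
drop   -> -14 -5
-      -> -9
-6     -> -9 -6
over   -> -9 -6 -9
over   -> -9 -6 -9 -6
+      -> -9 -6 -15
rot    -> -6 -15 -9
11     -> -6 -15 -9 11
+      -> -6 -15 2

0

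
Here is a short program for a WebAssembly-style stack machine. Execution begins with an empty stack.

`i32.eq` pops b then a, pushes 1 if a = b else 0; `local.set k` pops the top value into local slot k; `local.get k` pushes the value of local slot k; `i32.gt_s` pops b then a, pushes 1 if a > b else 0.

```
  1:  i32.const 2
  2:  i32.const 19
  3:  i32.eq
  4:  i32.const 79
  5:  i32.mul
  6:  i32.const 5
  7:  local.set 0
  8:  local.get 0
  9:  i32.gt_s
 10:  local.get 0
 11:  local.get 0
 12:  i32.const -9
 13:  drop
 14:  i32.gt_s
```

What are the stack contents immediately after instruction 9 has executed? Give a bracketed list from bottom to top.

i32.const 2  → [2]
i32.const 19 → [2, 19]
i32.eq       → [0]
i32.const 79 → [0, 79]
i32.mul      → [0]
i32.const 5  → [0, 5]
local.set 0  → [0]
local.get 0  → [0, 5]
i32.gt_s     → [0]

[0]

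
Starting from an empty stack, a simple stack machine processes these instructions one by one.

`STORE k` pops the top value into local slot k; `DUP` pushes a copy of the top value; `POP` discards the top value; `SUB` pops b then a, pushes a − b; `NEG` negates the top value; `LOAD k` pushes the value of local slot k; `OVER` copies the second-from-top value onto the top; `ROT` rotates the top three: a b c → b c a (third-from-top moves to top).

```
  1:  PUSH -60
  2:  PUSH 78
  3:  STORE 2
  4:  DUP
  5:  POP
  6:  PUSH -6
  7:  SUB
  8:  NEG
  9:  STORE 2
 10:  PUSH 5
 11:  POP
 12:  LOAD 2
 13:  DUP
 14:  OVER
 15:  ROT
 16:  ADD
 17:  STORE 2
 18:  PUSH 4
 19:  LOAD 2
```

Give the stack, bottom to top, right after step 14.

PUSH -60 : -60
PUSH 78  : -60 78
STORE 2  : -60
DUP      : -60 -60
POP      : -60
PUSH -6  : -60 -6
SUB      : -54
NEG      : 54
STORE 2  : (empty)
PUSH 5   : 5
POP      : (empty)
LOAD 2   : 54
DUP      : 54 54
OVER     : 54 54 54

[54, 54, 54]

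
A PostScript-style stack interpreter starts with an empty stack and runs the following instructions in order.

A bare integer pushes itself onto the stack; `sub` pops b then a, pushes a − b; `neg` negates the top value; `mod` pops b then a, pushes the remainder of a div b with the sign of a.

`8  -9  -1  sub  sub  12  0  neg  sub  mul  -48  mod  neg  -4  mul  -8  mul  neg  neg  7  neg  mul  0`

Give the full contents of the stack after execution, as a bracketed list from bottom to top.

[0, 0]

8   -> 8
-9  -> 8 -9
-1  -> 8 -9 -1
sub -> 8 -8
sub -> 16
12  -> 16 12
0   -> 16 12 0
neg -> 16 12 0
sub -> 16 12
mul -> 192
-48 -> 192 -48
mod -> 0
neg -> 0
-4  -> 0 -4
mul -> 0
-8  -> 0 -8
mul -> 0
neg -> 0
neg -> 0
7   -> 0 7
neg -> 0 -7
mul -> 0
0   -> 0 0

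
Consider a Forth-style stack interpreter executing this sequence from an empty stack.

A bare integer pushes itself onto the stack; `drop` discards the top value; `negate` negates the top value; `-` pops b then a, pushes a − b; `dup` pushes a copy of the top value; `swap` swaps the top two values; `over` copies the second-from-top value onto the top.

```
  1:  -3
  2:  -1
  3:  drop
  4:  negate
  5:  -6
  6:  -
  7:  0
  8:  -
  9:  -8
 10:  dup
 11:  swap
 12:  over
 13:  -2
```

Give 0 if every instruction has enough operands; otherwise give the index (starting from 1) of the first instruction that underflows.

0

-3     -> -3
-1     -> -3 -1
drop   -> -3
negate -> 3
-6     -> 3 -6
-      -> 9
0      -> 9 0
-      -> 9
-8     -> 9 -8
dup    -> 9 -8 -8
swap   -> 9 -8 -8
over   -> 9 -8 -8 -8
-2     -> 9 -8 -8 -8 -2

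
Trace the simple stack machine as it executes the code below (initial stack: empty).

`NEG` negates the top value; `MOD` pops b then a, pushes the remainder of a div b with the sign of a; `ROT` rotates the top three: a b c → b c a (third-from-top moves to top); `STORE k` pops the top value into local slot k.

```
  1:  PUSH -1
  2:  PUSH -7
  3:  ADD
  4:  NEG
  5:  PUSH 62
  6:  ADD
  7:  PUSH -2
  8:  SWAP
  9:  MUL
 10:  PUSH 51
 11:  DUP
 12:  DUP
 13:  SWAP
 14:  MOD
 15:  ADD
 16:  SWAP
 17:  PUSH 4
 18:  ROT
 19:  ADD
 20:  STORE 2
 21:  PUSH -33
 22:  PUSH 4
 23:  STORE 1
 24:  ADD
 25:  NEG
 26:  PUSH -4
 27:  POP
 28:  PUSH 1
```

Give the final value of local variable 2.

PUSH -1  : [-1]
PUSH -7  : [-1, -7]
ADD      : [-8]
NEG      : [8]
PUSH 62  : [8, 62]
ADD      : [70]
PUSH -2  : [70, -2]
SWAP     : [-2, 70]
MUL      : [-140]
PUSH 51  : [-140, 51]
DUP      : [-140, 51, 51]
DUP      : [-140, 51, 51, 51]
SWAP     : [-140, 51, 51, 51]
MOD      : [-140, 51, 0]
ADD      : [-140, 51]
SWAP     : [51, -140]
PUSH 4   : [51, -140, 4]
ROT      : [-140, 4, 51]
ADD      : [-140, 55]
STORE 2  : [-140]
PUSH -33 : [-140, -33]
PUSH 4   : [-140, -33, 4]
STORE 1  : [-140, -33]
ADD      : [-173]
NEG      : [173]
PUSH -4  : [173, -4]
POP      : [173]
PUSH 1   : [173, 1]

55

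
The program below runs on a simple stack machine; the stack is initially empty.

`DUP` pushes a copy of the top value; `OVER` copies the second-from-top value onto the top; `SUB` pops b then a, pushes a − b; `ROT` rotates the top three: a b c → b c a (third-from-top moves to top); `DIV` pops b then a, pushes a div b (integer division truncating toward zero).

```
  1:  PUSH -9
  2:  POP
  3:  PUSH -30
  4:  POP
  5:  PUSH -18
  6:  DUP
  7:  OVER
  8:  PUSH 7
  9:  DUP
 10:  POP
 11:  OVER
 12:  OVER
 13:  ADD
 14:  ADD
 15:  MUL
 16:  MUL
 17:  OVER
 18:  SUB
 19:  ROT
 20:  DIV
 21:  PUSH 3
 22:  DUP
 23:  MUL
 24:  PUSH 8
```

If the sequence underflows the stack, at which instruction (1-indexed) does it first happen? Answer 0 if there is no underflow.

PUSH -9   [-9]
POP       []
PUSH -30  [-30]
POP       []
PUSH -18  [-18]
DUP       [-18, -18]
OVER      [-18, -18, -18]
PUSH 7    [-18, -18, -18, 7]
DUP       [-18, -18, -18, 7, 7]
POP       [-18, -18, -18, 7]
OVER      [-18, -18, -18, 7, -18]
OVER      [-18, -18, -18, 7, -18, 7]
ADD       [-18, -18, -18, 7, -11]
ADD       [-18, -18, -18, -4]
MUL       [-18, -18, 72]
MUL       [-18, -1296]
OVER      [-18, -1296, -18]
SUB       [-18, -1278]
ROT  — needs 3 operands, stack has 2 → underflow

19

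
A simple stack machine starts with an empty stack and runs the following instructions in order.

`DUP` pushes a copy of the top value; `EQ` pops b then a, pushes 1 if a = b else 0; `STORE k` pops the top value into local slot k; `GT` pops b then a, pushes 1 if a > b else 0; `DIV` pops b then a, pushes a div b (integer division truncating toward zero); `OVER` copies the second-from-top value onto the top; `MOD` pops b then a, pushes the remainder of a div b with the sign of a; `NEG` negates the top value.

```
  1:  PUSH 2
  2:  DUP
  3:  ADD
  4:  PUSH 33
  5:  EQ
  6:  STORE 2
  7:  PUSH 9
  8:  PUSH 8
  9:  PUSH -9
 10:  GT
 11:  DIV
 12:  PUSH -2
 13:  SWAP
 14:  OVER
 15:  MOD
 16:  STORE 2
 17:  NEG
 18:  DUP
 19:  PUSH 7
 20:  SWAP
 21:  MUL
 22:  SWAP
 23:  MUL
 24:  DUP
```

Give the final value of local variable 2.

PUSH 2  -> [2]
DUP     -> [2, 2]
ADD     -> [4]
PUSH 33 -> [4, 33]
EQ      -> [0]
STORE 2 -> []
PUSH 9  -> [9]
PUSH 8  -> [9, 8]
PUSH -9 -> [9, 8, -9]
GT      -> [9, 1]
DIV     -> [9]
PUSH -2 -> [9, -2]
SWAP    -> [-2, 9]
OVER    -> [-2, 9, -2]
MOD     -> [-2, 1]
STORE 2 -> [-2]
NEG     -> [2]
DUP     -> [2, 2]
PUSH 7  -> [2, 2, 7]
SWAP    -> [2, 7, 2]
MUL     -> [2, 14]
SWAP    -> [14, 2]
MUL     -> [28]
DUP     -> [28, 28]

1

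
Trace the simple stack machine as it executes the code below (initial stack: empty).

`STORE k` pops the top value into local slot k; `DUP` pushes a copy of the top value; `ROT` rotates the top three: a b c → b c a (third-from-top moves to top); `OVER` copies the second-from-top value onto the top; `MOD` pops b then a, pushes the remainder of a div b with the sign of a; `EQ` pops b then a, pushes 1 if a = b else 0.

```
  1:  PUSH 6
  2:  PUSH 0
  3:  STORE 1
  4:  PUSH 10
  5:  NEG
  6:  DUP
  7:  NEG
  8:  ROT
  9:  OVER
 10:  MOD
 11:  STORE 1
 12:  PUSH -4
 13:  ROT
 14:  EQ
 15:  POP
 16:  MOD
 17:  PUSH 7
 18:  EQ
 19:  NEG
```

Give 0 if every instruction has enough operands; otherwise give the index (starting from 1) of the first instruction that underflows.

16

PUSH 6  -> [6]
PUSH 0  -> [6, 0]
STORE 1 -> [6]
PUSH 10 -> [6, 10]
NEG     -> [6, -10]
DUP     -> [6, -10, -10]
NEG     -> [6, -10, 10]
ROT     -> [-10, 10, 6]
OVER    -> [-10, 10, 6, 10]
MOD     -> [-10, 10, 6]
STORE 1 -> [-10, 10]
PUSH -4 -> [-10, 10, -4]
ROT     -> [10, -4, -10]
EQ      -> [10, 0]
POP     -> [10]
MOD  — needs 2 operands, stack has 1 → underflow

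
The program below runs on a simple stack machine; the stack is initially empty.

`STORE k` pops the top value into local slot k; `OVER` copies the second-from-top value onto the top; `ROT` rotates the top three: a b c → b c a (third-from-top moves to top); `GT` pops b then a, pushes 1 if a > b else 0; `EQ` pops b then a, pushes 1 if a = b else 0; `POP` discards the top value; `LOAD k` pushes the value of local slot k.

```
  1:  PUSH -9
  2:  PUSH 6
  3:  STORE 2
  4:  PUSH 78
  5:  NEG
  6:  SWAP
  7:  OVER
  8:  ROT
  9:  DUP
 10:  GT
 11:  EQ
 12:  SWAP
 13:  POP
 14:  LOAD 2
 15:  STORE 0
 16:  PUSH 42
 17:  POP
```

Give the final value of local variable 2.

PUSH -9 : [-9]
PUSH 6  : [-9, 6]
STORE 2 : [-9]
PUSH 78 : [-9, 78]
NEG     : [-9, -78]
SWAP    : [-78, -9]
OVER    : [-78, -9, -78]
ROT     : [-9, -78, -78]
DUP     : [-9, -78, -78, -78]
GT      : [-9, -78, 0]
EQ      : [-9, 0]
SWAP    : [0, -9]
POP     : [0]
LOAD 2  : [0, 6]
STORE 0 : [0]
PUSH 42 : [0, 42]
POP     : [0]

6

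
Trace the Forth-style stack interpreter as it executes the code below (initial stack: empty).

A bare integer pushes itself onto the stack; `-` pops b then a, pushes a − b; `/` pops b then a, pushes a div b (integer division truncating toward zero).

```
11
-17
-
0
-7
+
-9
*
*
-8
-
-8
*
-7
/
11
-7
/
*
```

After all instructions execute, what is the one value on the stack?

11  -> [11]
-17 -> [11, -17]
-   -> [28]
0   -> [28, 0]
-7  -> [28, 0, -7]
+   -> [28, -7]
-9  -> [28, -7, -9]
*   -> [28, 63]
*   -> [1764]
-8  -> [1764, -8]
-   -> [1772]
-8  -> [1772, -8]
*   -> [-14176]
-7  -> [-14176, -7]
/   -> [2025]
11  -> [2025, 11]
-7  -> [2025, 11, -7]
/   -> [2025, -1]
*   -> [-2025]

-2025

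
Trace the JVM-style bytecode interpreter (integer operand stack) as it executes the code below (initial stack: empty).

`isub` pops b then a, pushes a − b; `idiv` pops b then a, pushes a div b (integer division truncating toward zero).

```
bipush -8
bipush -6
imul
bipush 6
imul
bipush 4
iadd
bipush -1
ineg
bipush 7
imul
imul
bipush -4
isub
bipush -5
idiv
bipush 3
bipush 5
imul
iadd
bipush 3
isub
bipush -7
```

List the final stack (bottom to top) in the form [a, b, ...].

bipush -8 : [-8]
bipush -6 : [-8, -6]
imul      : [48]
bipush 6  : [48, 6]
imul      : [288]
bipush 4  : [288, 4]
iadd      : [292]
bipush -1 : [292, -1]
ineg      : [292, 1]
bipush 7  : [292, 1, 7]
imul      : [292, 7]
imul      : [2044]
bipush -4 : [2044, -4]
isub      : [2048]
bipush -5 : [2048, -5]
idiv      : [-409]
bipush 3  : [-409, 3]
bipush 5  : [-409, 3, 5]
imul      : [-409, 15]
iadd      : [-394]
bipush 3  : [-394, 3]
isub      : [-397]
bipush -7 : [-397, -7]

[-397, -7]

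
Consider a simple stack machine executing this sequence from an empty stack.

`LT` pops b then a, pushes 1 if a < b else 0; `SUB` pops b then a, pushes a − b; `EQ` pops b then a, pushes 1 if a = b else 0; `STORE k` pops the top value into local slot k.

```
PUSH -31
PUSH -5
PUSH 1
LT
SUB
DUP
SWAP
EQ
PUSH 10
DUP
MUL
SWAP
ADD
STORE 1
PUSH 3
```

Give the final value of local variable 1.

PUSH -31 → [-31]
PUSH -5  → [-31, -5]
PUSH 1   → [-31, -5, 1]
LT       → [-31, 1]
SUB      → [-32]
DUP      → [-32, -32]
SWAP     → [-32, -32]
EQ       → [1]
PUSH 10  → [1, 10]
DUP      → [1, 10, 10]
MUL      → [1, 100]
SWAP     → [100, 1]
ADD      → [101]
STORE 1  → []
PUSH 3   → [3]

101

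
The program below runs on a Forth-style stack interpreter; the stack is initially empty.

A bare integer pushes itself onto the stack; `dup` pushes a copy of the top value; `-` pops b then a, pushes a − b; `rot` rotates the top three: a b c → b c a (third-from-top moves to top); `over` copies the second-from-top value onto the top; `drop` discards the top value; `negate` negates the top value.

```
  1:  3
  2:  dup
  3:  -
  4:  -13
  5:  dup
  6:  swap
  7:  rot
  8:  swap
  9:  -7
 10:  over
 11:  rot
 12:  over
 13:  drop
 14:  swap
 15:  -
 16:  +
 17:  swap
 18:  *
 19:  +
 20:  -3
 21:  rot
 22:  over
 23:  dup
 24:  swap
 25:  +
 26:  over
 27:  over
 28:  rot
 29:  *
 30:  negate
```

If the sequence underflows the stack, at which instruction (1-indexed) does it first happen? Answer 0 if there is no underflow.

21

3    : [3]
dup  : [3, 3]
-    : [0]
-13  : [0, -13]
dup  : [0, -13, -13]
swap : [0, -13, -13]
rot  : [-13, -13, 0]
swap : [-13, 0, -13]
-7   : [-13, 0, -13, -7]
over : [-13, 0, -13, -7, -13]
rot  : [-13, 0, -7, -13, -13]
over : [-13, 0, -7, -13, -13, -13]
drop : [-13, 0, -7, -13, -13]
swap : [-13, 0, -7, -13, -13]
-    : [-13, 0, -7, 0]
+    : [-13, 0, -7]
swap : [-13, -7, 0]
*    : [-13, 0]
+    : [-13]
-3   : [-13, -3]
rot  — needs 3 operands, stack has 2 → underflow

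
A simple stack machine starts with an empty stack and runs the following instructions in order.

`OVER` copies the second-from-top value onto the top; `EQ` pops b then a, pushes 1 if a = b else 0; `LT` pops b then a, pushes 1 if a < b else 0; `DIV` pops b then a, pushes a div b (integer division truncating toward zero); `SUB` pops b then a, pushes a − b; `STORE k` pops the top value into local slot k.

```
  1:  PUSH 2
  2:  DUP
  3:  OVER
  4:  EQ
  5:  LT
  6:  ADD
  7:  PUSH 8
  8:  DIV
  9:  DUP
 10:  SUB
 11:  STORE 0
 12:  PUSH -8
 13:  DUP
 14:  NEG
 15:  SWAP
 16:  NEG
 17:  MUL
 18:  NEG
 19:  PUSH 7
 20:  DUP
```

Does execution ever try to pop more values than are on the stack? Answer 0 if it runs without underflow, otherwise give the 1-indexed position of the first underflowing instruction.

PUSH 2  [2]
DUP     [2, 2]
OVER    [2, 2, 2]
EQ      [2, 1]
LT      [0]
ADD  — needs 2 operands, stack has 1 → underflow

6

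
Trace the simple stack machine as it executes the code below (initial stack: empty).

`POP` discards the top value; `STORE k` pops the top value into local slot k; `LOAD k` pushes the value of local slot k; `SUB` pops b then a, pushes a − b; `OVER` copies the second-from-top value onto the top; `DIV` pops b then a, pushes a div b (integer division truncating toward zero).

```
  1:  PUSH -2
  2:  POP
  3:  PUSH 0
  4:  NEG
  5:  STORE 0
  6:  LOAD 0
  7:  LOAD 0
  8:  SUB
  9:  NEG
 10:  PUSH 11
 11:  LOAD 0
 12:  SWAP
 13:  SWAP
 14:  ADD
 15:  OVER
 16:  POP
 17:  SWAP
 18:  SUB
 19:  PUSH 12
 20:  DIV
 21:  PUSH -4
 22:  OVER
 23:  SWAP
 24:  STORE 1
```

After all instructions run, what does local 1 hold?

PUSH -2 -> -2
POP     -> (empty)
PUSH 0  -> 0
NEG     -> 0
STORE 0 -> (empty)
LOAD 0  -> 0
LOAD 0  -> 0 0
SUB     -> 0
NEG     -> 0
PUSH 11 -> 0 11
LOAD 0  -> 0 11 0
SWAP    -> 0 0 11
SWAP    -> 0 11 0
ADD     -> 0 11
OVER    -> 0 11 0
POP     -> 0 11
SWAP    -> 11 0
SUB     -> 11
PUSH 12 -> 11 12
DIV     -> 0
PUSH -4 -> 0 -4
OVER    -> 0 -4 0
SWAP    -> 0 0 -4
STORE 1 -> 0 0

-4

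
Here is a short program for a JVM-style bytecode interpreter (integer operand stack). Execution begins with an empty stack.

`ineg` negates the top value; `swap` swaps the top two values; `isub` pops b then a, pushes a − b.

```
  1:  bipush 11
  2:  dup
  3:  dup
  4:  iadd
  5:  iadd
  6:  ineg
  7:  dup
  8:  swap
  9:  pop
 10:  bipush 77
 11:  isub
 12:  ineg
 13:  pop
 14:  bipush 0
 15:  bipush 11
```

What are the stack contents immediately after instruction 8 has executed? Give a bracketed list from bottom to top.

bipush 11  11
dup        11 11
dup        11 11 11
iadd       11 22
iadd       33
ineg       -33
dup        -33 -33
swap       -33 -33

[-33, -33]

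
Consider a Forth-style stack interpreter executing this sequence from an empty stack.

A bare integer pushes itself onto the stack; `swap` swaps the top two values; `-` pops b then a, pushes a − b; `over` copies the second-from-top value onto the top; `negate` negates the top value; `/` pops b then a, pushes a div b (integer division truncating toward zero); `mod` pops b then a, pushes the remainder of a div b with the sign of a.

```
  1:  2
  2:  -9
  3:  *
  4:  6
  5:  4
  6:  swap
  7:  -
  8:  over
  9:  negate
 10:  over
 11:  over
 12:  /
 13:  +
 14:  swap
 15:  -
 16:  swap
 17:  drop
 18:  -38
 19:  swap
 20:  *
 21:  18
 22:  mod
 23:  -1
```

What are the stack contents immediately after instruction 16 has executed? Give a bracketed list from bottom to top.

[20, -18]

2      : [2]
-9     : [2, -9]
*      : [-18]
6      : [-18, 6]
4      : [-18, 6, 4]
swap   : [-18, 4, 6]
-      : [-18, -2]
over   : [-18, -2, -18]
negate : [-18, -2, 18]
over   : [-18, -2, 18, -2]
over   : [-18, -2, 18, -2, 18]
/      : [-18, -2, 18, 0]
+      : [-18, -2, 18]
swap   : [-18, 18, -2]
-      : [-18, 20]
swap   : [20, -18]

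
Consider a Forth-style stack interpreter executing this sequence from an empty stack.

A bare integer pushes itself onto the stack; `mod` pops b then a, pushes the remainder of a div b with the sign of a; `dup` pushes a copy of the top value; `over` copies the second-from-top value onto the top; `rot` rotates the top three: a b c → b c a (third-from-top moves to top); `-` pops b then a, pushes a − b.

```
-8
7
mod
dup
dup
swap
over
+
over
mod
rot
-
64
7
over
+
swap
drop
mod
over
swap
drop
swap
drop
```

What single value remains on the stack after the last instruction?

-1

-8   -> -8
7    -> -8 7
mod  -> -1
dup  -> -1 -1
dup  -> -1 -1 -1
swap -> -1 -1 -1
over -> -1 -1 -1 -1
+    -> -1 -1 -2
over -> -1 -1 -2 -1
mod  -> -1 -1 0
rot  -> -1 0 -1
-    -> -1 1
64   -> -1 1 64
7    -> -1 1 64 7
over -> -1 1 64 7 64
+    -> -1 1 64 71
swap -> -1 1 71 64
drop -> -1 1 71
mod  -> -1 1
over -> -1 1 -1
swap -> -1 -1 1
drop -> -1 -1
swap -> -1 -1
drop -> -1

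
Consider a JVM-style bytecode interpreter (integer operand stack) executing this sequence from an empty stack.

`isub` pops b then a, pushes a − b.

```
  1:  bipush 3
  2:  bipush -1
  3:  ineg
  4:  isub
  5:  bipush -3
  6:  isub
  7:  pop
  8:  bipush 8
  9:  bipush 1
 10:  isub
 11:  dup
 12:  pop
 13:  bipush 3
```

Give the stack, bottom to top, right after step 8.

bipush 3  → 3
bipush -1 → 3 -1
ineg      → 3 1
isub      → 2
bipush -3 → 2 -3
isub      → 5
pop       → (empty)
bipush 8  → 8

[8]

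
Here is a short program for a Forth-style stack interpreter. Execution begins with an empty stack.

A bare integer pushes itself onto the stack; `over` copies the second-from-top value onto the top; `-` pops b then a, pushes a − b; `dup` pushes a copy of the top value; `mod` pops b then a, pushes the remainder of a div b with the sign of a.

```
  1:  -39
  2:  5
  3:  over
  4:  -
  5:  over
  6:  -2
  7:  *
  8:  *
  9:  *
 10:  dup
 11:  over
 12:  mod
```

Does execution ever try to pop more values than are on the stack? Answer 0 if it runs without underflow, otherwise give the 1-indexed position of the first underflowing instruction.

0

-39   -39
5     -39 5
over  -39 5 -39
-     -39 44
over  -39 44 -39
-2    -39 44 -39 -2
*     -39 44 78
*     -39 3432
*     -133848
dup   -133848 -133848
over  -133848 -133848 -133848
mod   -133848 0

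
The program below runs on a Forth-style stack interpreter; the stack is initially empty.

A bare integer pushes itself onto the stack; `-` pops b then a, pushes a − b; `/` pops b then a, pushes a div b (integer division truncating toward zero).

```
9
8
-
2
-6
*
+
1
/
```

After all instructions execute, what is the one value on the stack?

-11

9  -> 9
8  -> 9 8
-  -> 1
2  -> 1 2
-6 -> 1 2 -6
*  -> 1 -12
+  -> -11
1  -> -11 1
/  -> -11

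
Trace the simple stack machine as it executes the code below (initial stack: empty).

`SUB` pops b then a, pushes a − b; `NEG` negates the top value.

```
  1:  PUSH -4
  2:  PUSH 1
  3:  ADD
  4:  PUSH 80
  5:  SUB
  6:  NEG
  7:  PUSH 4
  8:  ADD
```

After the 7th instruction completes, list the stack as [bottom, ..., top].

PUSH -4 -> [-4]
PUSH 1  -> [-4, 1]
ADD     -> [-3]
PUSH 80 -> [-3, 80]
SUB     -> [-83]
NEG     -> [83]
PUSH 4  -> [83, 4]

[83, 4]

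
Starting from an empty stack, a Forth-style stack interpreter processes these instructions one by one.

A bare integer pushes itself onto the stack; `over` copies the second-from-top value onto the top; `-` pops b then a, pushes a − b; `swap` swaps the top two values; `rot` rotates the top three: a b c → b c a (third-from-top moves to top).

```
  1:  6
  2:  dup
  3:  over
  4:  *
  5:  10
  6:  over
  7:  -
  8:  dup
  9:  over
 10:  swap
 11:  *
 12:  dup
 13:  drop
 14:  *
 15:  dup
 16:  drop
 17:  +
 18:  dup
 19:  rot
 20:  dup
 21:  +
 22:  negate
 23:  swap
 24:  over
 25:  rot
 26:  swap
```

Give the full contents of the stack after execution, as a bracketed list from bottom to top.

6      -> 6
dup    -> 6 6
over   -> 6 6 6
*      -> 6 36
10     -> 6 36 10
over   -> 6 36 10 36
-      -> 6 36 -26
dup    -> 6 36 -26 -26
over   -> 6 36 -26 -26 -26
swap   -> 6 36 -26 -26 -26
*      -> 6 36 -26 676
dup    -> 6 36 -26 676 676
drop   -> 6 36 -26 676
*      -> 6 36 -17576
dup    -> 6 36 -17576 -17576
drop   -> 6 36 -17576
+      -> 6 -17540
dup    -> 6 -17540 -17540
rot    -> -17540 -17540 6
dup    -> -17540 -17540 6 6
+      -> -17540 -17540 12
negate -> -17540 -17540 -12
swap   -> -17540 -12 -17540
over   -> -17540 -12 -17540 -12
rot    -> -17540 -17540 -12 -12
swap   -> -17540 -17540 -12 -12

[-17540, -17540, -12, -12]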